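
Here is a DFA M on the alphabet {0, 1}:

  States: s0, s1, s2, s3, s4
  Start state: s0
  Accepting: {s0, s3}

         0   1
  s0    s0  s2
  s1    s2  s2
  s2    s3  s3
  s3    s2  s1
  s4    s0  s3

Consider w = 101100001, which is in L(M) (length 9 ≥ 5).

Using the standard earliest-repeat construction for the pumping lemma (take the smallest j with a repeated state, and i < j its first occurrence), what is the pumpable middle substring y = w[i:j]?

011

Run of M on w = 1 0 1 1 0 0 0 0 1:
  step 0: s0  (start)
  step 1: s2  (read 1: s0→s2)
  step 2: s3  (read 0: s2→s3)
  step 3: s1  (read 1: s3→s1)
  step 4: s2  (read 1: s1→s2)   ← first repeat (s2 seen earlier)
  step 5: s3  (read 0: s2→s3)
  step 6: s2  (read 0: s3→s2)
  step 7: s3  (read 0: s2→s3)
  step 8: s2  (read 0: s3→s2)
  step 9: s3  (read 1: s2→s3)

So i = 1, j = 4, giving x = w[0:1] = 1, y = w[1:4] = 011, z = w[4:9] = 00001.
Check: |xy| = 4 ≤ 5 and |y| = 3 ≥ 1. Reading y takes M from s2 back to s2, so every xyⁱz is accepted.
Pumping length from the standard proof: p = 5 (the number of states). The repeated state found above gives |xy| = j ≤ 5 and |y| = j − i ≥ 1.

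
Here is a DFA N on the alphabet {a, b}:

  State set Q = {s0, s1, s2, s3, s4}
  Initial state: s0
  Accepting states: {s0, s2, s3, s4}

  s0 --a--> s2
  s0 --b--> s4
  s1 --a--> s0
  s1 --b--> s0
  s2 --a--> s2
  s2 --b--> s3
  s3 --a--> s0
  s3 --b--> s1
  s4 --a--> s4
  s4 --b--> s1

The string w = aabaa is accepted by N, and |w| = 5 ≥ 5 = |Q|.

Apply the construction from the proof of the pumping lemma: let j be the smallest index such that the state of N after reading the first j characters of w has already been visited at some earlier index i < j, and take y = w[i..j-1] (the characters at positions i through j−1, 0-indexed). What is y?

a

Run of N on w = a a b a a:
  step 0: s0  (start)
  step 1: s2  (read a: s0→s2)
  step 2: s2  (read a: s2→s2)   ← first repeat (s2 seen earlier)
  step 3: s3  (read b: s2→s3)
  step 4: s0  (read a: s3→s0)
  step 5: s2  (read a: s0→s2)

So i = 1, j = 2, giving x = w[0:1] = a, y = w[1:2] = a, z = w[2:5] = baa.
Check: |xy| = 2 ≤ 5 and |y| = 1 ≥ 1. Reading y takes N from s2 back to s2, so every xyⁱz is accepted.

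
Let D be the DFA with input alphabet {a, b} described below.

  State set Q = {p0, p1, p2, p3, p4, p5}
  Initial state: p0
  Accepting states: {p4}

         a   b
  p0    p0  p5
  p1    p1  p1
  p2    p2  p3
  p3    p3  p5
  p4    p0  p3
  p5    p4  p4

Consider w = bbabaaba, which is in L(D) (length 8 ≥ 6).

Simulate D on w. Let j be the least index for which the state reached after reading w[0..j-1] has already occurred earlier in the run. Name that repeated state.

Run of D on w = b b a b a a b a:
  step 0: p0  (start)
  step 1: p5  (read b: p0→p5)
  step 2: p4  (read b: p5→p4)
  step 3: p0  (read a: p4→p0)   ← first repeat (p0 seen earlier)
  step 4: p5  (read b: p0→p5)
  step 5: p4  (read a: p5→p4)
  step 6: p0  (read a: p4→p0)
  step 7: p5  (read b: p0→p5)
  step 8: p4  (read a: p5→p4)

The earliest repeat is at step j = 3: D is in p0, which it already visited at step i = 0.
With |Q| = 6, pigeonhole forces a state repeat no later than step 6; the substring read between the first and second visits to that state can be pumped.

p0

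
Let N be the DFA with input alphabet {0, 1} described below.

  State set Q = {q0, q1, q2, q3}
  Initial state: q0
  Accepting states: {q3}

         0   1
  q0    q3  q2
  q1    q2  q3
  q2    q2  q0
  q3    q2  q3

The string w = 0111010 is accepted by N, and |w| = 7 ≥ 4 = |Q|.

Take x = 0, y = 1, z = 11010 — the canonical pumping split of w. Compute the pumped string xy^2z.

01111010

xy^2z = 0·1·1·11010 = 01111010.
Reading y = 1 takes N from q3 back to q3, so after x·y·y the machine is still in q3, and z then leads to the accepting state q3. Hence 01111010 ∈ L(N).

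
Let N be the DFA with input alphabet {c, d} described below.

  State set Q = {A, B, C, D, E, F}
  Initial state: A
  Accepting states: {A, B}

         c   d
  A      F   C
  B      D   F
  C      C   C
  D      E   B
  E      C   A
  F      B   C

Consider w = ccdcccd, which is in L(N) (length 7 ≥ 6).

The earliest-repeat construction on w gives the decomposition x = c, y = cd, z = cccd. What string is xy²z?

xy^2z = c·cd·cd·cccd = ccdcdcccd.
Reading y = cd takes N from F back to F, so after x·y·y the machine is still in F, and z then leads to the accepting state A. Hence ccdcdcccd ∈ L(N).

ccdcdcccd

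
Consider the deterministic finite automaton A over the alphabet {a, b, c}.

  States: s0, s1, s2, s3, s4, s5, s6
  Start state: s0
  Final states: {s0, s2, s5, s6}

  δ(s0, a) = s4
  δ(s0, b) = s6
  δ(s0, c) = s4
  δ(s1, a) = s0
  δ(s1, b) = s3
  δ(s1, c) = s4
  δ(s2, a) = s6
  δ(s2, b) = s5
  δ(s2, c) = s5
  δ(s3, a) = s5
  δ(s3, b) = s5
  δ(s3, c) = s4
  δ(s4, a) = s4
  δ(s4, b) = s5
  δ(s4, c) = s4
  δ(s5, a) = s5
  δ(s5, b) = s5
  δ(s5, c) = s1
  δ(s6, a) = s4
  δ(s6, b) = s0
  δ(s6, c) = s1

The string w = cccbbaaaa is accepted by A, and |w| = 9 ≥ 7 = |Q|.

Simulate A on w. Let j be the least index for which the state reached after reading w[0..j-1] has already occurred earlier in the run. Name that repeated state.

State sequence: s0 -c-> s4 -c-> s4 -c-> s4 -b-> s5 -b-> s5 -a-> s5 -a-> s5 -a-> s5 -a-> s5
First repeat at step 2: s4 was already visited.

The earliest repeat is at step j = 2: A is in s4, which it already visited at step i = 1.
With |Q| = 7, pigeonhole forces a state repeat no later than step 7; the substring read between the first and second visits to that state can be pumped.

s4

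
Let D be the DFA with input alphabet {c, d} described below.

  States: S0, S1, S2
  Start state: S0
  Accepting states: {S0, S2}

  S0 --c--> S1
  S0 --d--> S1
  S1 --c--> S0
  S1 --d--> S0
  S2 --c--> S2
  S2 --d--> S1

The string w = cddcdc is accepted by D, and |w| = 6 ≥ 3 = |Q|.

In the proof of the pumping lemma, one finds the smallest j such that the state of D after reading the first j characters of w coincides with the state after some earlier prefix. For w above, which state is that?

S0

Run of D on w = c d d c d c:
  step 0: S0  (start)
  step 1: S1  (read c: S0→S1)
  step 2: S0  (read d: S1→S0)   ← first repeat (S0 seen earlier)
  step 3: S1  (read d: S0→S1)
  step 4: S0  (read c: S1→S0)
  step 5: S1  (read d: S0→S1)
  step 6: S0  (read c: S1→S0)

The earliest repeat is at step j = 2: D is in S0, which it already visited at step i = 0.
The DFA has 3 states, so the proof of the pumping lemma guarantees a repeated state among the first 3+1 visited; the segment between the two visits is the pumpable y.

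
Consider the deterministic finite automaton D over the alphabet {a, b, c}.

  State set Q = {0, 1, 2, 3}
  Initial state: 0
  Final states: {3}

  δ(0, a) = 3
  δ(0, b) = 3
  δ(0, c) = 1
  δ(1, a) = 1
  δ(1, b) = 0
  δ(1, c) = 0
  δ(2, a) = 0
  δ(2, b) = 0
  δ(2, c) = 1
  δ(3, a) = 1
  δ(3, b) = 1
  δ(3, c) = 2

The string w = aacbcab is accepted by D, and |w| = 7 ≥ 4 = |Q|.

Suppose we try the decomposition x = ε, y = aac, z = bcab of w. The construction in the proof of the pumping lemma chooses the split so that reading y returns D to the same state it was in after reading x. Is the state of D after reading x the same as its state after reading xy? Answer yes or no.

Run of D on the first 3 characters of w = a a c:
  step 0: 0  (start)
  step 1: 3  (read a: 0→3)
  step 2: 1  (read a: 3→1)
  step 3: 0  (read c: 1→0)

After x (step 0): 0. After xy (step 3): 0.
They match, so y = aac drives D around a cycle from 0 back to itself; pumping y any number of times keeps D in 0 before reading z, and xyⁱz ∈ L(D) for every i ≥ 0.

yes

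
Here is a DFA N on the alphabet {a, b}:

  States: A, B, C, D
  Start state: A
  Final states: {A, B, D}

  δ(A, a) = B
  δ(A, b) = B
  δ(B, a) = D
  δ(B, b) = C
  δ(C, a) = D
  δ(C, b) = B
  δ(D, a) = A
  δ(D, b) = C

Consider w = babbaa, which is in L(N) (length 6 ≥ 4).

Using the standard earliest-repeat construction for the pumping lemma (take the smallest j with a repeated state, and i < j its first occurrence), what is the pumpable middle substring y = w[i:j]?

Run of N on w = b a b b a a:
  step 0: A  (start)
  step 1: B  (read b: A→B)
  step 2: D  (read a: B→D)
  step 3: C  (read b: D→C)
  step 4: B  (read b: C→B)   ← first repeat (B seen earlier)
  step 5: D  (read a: B→D)
  step 6: A  (read a: D→A)

So i = 1, j = 4, giving x = w[0:1] = b, y = w[1:4] = abb, z = w[4:6] = aa.
Check: |xy| = 4 ≤ 4 and |y| = 3 ≥ 1. Reading y takes N from B back to B, so every xyⁱz is accepted.
Pumping length from the standard proof: p = 4 (the number of states). The repeated state found above gives |xy| = j ≤ 4 and |y| = j − i ≥ 1.

abb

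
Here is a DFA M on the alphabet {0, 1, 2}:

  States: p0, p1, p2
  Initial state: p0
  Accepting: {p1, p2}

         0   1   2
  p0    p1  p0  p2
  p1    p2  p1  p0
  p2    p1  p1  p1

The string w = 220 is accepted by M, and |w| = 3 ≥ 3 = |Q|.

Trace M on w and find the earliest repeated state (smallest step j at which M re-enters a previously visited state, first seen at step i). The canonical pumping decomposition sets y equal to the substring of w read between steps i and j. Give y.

20

State sequence: p0 -2-> p2 -2-> p1 -0-> p2
First repeat at step 3: p2 was already visited.

So i = 1, j = 3, giving x = w[0:1] = 2, y = w[1:3] = 20, z = w[3:3] = ε.
Check: |xy| = 3 ≤ 3 and |y| = 2 ≥ 1. Reading y takes M from p2 back to p2, so every xyⁱz is accepted.
With |Q| = 3, pigeonhole forces a state repeat no later than step 3; the substring read between the first and second visits to that state can be pumped.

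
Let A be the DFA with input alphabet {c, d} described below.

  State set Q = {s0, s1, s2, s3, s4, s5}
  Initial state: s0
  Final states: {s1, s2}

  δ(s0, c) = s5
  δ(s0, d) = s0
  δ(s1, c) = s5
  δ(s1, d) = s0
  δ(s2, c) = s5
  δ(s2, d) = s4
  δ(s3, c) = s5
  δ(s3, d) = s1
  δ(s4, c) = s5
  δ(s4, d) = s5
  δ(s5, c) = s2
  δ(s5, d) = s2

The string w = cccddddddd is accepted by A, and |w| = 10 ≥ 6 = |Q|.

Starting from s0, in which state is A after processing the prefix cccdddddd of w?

State sequence: s0 -c-> s5 -c-> s2 -c-> s5 -d-> s2 -d-> s4 -d-> s5 -d-> s2 -d-> s4 -d-> s5

After reading 9 characters, A is in state s5.
(This kind of state-tracing is the core of the pumping-lemma construction: with 6 states, pigeonhole forces a repeat within the first 6 steps.)

s5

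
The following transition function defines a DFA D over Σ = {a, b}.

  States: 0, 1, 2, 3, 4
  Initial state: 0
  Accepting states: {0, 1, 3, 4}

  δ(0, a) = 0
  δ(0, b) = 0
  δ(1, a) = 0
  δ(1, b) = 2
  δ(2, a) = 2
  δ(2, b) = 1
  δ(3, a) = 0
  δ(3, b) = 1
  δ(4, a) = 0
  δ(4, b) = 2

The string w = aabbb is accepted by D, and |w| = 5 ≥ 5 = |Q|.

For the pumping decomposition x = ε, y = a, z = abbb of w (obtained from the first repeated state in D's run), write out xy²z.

xy^2z = ε·a·a·abbb = aaabbb.
Reading y = a takes D from 0 back to 0, so after x·y·y the machine is still in 0, and z then leads to the accepting state 0. Hence aaabbb ∈ L(D).

aaabbb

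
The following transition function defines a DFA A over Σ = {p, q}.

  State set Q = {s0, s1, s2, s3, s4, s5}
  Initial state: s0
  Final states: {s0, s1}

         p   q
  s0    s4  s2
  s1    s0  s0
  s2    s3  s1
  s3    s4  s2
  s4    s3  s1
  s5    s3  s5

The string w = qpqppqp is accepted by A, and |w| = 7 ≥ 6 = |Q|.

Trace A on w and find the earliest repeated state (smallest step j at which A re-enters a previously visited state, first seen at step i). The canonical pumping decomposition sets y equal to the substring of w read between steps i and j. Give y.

pq

State sequence: s0 -q-> s2 -p-> s3 -q-> s2 -p-> s3 -p-> s4 -q-> s1 -p-> s0
First repeat at step 3: s2 was already visited.

So i = 1, j = 3, giving x = w[0:1] = q, y = w[1:3] = pq, z = w[3:7] = ppqp.
Check: |xy| = 3 ≤ 6 and |y| = 2 ≥ 1. Reading y takes A from s2 back to s2, so every xyⁱz is accepted.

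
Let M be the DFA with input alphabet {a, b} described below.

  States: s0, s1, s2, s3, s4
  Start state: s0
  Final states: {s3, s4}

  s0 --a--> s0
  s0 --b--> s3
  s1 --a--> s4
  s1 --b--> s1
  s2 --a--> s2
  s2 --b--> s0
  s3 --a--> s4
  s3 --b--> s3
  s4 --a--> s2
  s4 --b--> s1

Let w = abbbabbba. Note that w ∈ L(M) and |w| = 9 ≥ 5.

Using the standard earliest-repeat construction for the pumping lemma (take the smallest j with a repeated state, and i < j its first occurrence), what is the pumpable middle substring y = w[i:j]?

Run of M on w = a b b b a b b b a:
  step 0: s0  (start)
  step 1: s0  (read a: s0→s0)   ← first repeat (s0 seen earlier)
  step 2: s3  (read b: s0→s3)
  step 3: s3  (read b: s3→s3)
  step 4: s3  (read b: s3→s3)
  step 5: s4  (read a: s3→s4)
  step 6: s1  (read b: s4→s1)
  step 7: s1  (read b: s1→s1)
  step 8: s1  (read b: s1→s1)
  step 9: s4  (read a: s1→s4)

So i = 0, j = 1, giving x = w[0:0] = ε, y = w[0:1] = a, z = w[1:9] = bbbabbba.
Check: |xy| = 1 ≤ 5 and |y| = 1 ≥ 1. Reading y takes M from s0 back to s0, so every xyⁱz is accepted.
Pumping length from the standard proof: p = 5 (the number of states). The repeated state found above gives |xy| = j ≤ 5 and |y| = j − i ≥ 1.

a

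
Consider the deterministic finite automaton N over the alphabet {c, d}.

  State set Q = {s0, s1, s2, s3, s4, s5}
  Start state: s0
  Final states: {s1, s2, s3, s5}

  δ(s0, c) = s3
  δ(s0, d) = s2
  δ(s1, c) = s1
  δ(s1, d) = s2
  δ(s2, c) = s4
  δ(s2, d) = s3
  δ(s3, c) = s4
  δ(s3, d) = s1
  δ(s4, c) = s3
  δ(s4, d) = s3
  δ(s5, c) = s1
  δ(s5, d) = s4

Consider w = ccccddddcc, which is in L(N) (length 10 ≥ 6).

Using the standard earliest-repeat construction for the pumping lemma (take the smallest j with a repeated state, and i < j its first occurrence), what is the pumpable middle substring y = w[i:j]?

cc

State sequence: s0 -c-> s3 -c-> s4 -c-> s3 -c-> s4 -d-> s3 -d-> s1 -d-> s2 -d-> s3 -c-> s4 -c-> s3
First repeat at step 3: s3 was already visited.

So i = 1, j = 3, giving x = w[0:1] = c, y = w[1:3] = cc, z = w[3:10] = cddddcc.
Check: |xy| = 3 ≤ 6 and |y| = 2 ≥ 1. Reading y takes N from s3 back to s3, so every xyⁱz is accepted.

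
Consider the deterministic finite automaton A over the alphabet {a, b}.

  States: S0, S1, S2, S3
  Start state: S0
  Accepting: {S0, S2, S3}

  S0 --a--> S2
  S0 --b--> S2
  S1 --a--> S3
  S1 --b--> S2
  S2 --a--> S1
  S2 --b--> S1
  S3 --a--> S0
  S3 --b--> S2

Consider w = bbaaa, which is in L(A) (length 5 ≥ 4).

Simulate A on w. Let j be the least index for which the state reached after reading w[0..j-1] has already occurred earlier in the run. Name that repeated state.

Run of A on w = b b a a a:
  step 0: S0  (start)
  step 1: S2  (read b: S0→S2)
  step 2: S1  (read b: S2→S1)
  step 3: S3  (read a: S1→S3)
  step 4: S0  (read a: S3→S0)   ← first repeat (S0 seen earlier)
  step 5: S2  (read a: S0→S2)

The earliest repeat is at step j = 4: A is in S0, which it already visited at step i = 0.
The DFA has 4 states, so the proof of the pumping lemma guarantees a repeated state among the first 4+1 visited; the segment between the two visits is the pumpable y.

S0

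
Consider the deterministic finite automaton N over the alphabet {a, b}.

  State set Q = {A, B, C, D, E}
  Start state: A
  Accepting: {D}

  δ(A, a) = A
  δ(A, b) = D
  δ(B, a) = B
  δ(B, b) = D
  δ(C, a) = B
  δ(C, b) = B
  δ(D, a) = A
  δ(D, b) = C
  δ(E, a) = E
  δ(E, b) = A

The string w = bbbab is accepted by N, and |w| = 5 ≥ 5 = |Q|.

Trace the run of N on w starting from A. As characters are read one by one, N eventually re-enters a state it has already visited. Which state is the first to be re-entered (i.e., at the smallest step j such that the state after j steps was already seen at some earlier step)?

State sequence: A -b-> D -b-> C -b-> B -a-> B -b-> D
First repeat at step 4: B was already visited.

The earliest repeat is at step j = 4: N is in B, which it already visited at step i = 3.
The DFA has 5 states, so the proof of the pumping lemma guarantees a repeated state among the first 5+1 visited; the segment between the two visits is the pumpable y.

B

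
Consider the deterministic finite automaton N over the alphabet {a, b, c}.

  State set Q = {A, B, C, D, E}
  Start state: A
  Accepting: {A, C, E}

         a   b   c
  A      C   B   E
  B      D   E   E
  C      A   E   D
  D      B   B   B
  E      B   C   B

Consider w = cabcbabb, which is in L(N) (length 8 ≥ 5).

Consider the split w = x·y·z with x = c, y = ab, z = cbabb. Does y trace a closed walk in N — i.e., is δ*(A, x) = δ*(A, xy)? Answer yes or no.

State sequence: A -c-> E -a-> B -b-> E

After x (step 1): E. After xy (step 3): E.
They match, so y = ab drives N around a cycle from E back to itself; pumping y any number of times keeps N in E before reading z, and xyⁱz ∈ L(N) for every i ≥ 0.

yes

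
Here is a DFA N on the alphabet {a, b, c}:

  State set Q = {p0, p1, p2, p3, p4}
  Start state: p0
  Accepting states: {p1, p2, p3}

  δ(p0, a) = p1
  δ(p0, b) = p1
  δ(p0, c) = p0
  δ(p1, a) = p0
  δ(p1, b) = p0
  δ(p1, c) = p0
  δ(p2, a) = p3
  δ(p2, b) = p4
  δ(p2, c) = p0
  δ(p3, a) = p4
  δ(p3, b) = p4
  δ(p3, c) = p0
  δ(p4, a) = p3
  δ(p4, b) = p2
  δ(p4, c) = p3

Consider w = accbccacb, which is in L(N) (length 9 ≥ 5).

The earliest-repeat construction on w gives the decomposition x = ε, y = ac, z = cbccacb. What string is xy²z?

acaccbccacb

xy^2z = ε·ac·ac·cbccacb = acaccbccacb.
Reading y = ac takes N from p0 back to p0, so after x·y·y the machine is still in p0, and z then leads to the accepting state p1. Hence acaccbccacb ∈ L(N).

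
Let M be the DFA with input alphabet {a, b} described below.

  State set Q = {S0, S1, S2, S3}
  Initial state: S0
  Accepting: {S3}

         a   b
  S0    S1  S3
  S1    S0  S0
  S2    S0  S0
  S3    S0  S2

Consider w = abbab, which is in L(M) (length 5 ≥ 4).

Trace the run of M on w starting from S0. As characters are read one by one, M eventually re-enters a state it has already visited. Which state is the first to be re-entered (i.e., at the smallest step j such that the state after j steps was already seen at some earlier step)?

State sequence: S0 -a-> S1 -b-> S0 -b-> S3 -a-> S0 -b-> S3
First repeat at step 2: S0 was already visited.

The earliest repeat is at step j = 2: M is in S0, which it already visited at step i = 0.

S0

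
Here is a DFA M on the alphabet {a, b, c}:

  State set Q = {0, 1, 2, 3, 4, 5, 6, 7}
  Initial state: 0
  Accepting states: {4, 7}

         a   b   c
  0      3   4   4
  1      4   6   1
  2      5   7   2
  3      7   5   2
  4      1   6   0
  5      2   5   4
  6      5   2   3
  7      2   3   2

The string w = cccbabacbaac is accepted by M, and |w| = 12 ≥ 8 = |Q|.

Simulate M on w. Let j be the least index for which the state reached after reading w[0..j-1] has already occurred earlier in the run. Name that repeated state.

Run of M on w = c c c b a b a c b a a c:
  step 0: 0  (start)
  step 1: 4  (read c: 0→4)
  step 2: 0  (read c: 4→0)   ← first repeat (0 seen earlier)
  step 3: 4  (read c: 0→4)
  step 4: 6  (read b: 4→6)
  step 5: 5  (read a: 6→5)
  step 6: 5  (read b: 5→5)
  step 7: 2  (read a: 5→2)
  step 8: 2  (read c: 2→2)
  step 9: 7  (read b: 2→7)
  step 10: 2  (read a: 7→2)
  step 11: 5  (read a: 2→5)
  step 12: 4  (read c: 5→4)

The earliest repeat is at step j = 2: M is in 0, which it already visited at step i = 0.
Since M has 8 states, any run of length ≥ 8 visits 8+1 states, so by pigeonhole some state repeats within the first 8 steps — that repeat gives the pumpable loop.

0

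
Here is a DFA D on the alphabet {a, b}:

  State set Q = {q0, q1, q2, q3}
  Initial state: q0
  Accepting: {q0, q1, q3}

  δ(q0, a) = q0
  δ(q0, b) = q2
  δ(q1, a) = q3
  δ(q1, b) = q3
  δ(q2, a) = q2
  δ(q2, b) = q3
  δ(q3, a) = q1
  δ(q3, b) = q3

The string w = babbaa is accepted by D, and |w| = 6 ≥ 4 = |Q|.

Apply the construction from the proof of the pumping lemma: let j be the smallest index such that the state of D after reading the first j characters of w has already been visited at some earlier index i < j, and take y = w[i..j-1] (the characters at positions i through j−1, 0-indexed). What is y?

a

Run of D on w = b a b b a a:
  step 0: q0  (start)
  step 1: q2  (read b: q0→q2)
  step 2: q2  (read a: q2→q2)   ← first repeat (q2 seen earlier)
  step 3: q3  (read b: q2→q3)
  step 4: q3  (read b: q3→q3)
  step 5: q1  (read a: q3→q1)
  step 6: q3  (read a: q1→q3)

So i = 1, j = 2, giving x = w[0:1] = b, y = w[1:2] = a, z = w[2:6] = bbaa.
Check: |xy| = 2 ≤ 4 and |y| = 1 ≥ 1. Reading y takes D from q2 back to q2, so every xyⁱz is accepted.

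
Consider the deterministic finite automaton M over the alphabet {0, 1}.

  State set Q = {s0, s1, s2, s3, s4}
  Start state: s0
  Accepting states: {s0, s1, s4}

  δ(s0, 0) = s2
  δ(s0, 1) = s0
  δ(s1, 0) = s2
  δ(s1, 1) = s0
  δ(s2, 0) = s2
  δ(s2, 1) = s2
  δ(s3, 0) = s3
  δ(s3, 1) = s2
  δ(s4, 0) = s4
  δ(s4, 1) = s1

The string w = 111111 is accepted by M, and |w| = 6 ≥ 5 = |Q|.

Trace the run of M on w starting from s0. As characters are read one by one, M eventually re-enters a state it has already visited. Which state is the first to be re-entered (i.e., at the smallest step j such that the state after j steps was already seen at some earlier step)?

s0

State sequence: s0 -1-> s0 -1-> s0 -1-> s0 -1-> s0 -1-> s0 -1-> s0
First repeat at step 1: s0 was already visited.

The earliest repeat is at step j = 1: M is in s0, which it already visited at step i = 0.
The DFA has 5 states, so the proof of the pumping lemma guarantees a repeated state among the first 5+1 visited; the segment between the two visits is the pumpable y.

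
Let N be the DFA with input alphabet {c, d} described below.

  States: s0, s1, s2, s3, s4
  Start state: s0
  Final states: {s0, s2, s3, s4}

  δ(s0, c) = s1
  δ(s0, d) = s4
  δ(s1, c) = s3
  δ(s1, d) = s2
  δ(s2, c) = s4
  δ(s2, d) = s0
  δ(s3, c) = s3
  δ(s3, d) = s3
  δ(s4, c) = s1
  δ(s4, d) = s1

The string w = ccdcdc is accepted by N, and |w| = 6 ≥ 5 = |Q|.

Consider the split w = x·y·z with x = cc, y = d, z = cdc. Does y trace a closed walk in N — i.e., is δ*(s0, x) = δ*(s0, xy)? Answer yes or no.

Run of N on the first 3 characters of w = c c d:
  step 0: s0  (start)
  step 1: s1  (read c: s0→s1)
  step 2: s3  (read c: s1→s3)
  step 3: s3  (read d: s3→s3)

After x (step 2): s3. After xy (step 3): s3.
They match, so y = d drives N around a cycle from s3 back to itself; pumping y any number of times keeps N in s3 before reading z, and xyⁱz ∈ L(N) for every i ≥ 0.

yes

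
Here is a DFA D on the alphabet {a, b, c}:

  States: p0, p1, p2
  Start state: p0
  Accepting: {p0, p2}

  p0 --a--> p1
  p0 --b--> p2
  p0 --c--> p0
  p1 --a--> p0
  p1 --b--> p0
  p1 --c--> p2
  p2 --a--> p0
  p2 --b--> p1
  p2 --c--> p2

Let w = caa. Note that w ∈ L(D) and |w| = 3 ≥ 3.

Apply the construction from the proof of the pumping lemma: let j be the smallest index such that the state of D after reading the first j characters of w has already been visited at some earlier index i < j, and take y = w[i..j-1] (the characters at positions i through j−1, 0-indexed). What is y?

State sequence: p0 -c-> p0 -a-> p1 -a-> p0
First repeat at step 1: p0 was already visited.

So i = 0, j = 1, giving x = w[0:0] = ε, y = w[0:1] = c, z = w[1:3] = aa.
Check: |xy| = 1 ≤ 3 and |y| = 1 ≥ 1. Reading y takes D from p0 back to p0, so every xyⁱz is accepted.
The DFA has 3 states, so the proof of the pumping lemma guarantees a repeated state among the first 3+1 visited; the segment between the two visits is the pumpable y.

c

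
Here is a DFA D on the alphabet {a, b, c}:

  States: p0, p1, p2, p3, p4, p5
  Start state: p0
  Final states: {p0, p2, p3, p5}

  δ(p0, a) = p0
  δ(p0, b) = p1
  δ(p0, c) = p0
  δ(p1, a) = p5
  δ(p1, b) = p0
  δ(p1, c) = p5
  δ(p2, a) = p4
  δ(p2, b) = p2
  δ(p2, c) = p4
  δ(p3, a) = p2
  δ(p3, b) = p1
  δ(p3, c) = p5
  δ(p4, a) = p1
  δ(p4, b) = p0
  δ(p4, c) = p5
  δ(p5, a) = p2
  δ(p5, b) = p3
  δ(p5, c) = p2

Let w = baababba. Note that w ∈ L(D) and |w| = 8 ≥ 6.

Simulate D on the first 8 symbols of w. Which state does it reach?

p5

Run of D on the first 8 characters of w = b a a b a b b a:
  step 0: p0  (start)
  step 1: p1  (read b: p0→p1)
  step 2: p5  (read a: p1→p5)
  step 3: p2  (read a: p5→p2)
  step 4: p2  (read b: p2→p2)
  step 5: p4  (read a: p2→p4)
  step 6: p0  (read b: p4→p0)
  step 7: p1  (read b: p0→p1)
  step 8: p5  (read a: p1→p5)

After reading 8 characters, D is in state p5.
(This kind of state-tracing is the core of the pumping-lemma construction: with 6 states, pigeonhole forces a repeat within the first 6 steps.)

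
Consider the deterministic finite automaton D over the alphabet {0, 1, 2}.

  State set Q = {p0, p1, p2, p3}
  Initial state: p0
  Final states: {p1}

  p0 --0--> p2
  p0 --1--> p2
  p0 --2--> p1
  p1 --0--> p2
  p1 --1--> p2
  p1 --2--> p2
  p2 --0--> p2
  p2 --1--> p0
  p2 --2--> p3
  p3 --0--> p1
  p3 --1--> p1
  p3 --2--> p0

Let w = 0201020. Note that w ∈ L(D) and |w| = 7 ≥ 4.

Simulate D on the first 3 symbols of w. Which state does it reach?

State sequence: p0 -0-> p2 -2-> p3 -0-> p1

After reading 3 characters, D is in state p1.

p1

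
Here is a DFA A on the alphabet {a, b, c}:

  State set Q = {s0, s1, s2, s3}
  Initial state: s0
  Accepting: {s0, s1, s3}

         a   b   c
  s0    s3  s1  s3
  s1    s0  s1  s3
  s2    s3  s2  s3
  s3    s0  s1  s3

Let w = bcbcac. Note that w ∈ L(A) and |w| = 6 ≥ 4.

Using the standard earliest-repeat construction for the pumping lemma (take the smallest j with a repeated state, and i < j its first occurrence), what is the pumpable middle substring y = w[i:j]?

State sequence: s0 -b-> s1 -c-> s3 -b-> s1 -c-> s3 -a-> s0 -c-> s3
First repeat at step 3: s1 was already visited.

So i = 1, j = 3, giving x = w[0:1] = b, y = w[1:3] = cb, z = w[3:6] = cac.
Check: |xy| = 3 ≤ 4 and |y| = 2 ≥ 1. Reading y takes A from s1 back to s1, so every xyⁱz is accepted.

cb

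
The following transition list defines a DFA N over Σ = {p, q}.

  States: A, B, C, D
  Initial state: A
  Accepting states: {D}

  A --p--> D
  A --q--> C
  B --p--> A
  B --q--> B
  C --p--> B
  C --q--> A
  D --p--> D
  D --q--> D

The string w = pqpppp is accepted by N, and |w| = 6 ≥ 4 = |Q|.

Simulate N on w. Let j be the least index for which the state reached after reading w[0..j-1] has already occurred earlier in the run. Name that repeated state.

D

State sequence: A -p-> D -q-> D -p-> D -p-> D -p-> D -p-> D
First repeat at step 2: D was already visited.

The earliest repeat is at step j = 2: N is in D, which it already visited at step i = 1.
The DFA has 4 states, so the proof of the pumping lemma guarantees a repeated state among the first 4+1 visited; the segment between the two visits is the pumpable y.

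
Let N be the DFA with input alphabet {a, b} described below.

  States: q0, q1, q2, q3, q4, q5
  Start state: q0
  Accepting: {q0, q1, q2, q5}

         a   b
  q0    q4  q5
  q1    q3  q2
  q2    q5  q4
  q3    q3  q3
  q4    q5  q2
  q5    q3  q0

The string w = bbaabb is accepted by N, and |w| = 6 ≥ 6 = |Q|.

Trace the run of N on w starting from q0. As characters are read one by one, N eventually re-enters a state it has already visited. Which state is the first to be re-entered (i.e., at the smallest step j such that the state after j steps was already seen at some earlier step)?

q0

State sequence: q0 -b-> q5 -b-> q0 -a-> q4 -a-> q5 -b-> q0 -b-> q5
First repeat at step 2: q0 was already visited.

The earliest repeat is at step j = 2: N is in q0, which it already visited at step i = 0.
The DFA has 6 states, so the proof of the pumping lemma guarantees a repeated state among the first 6+1 visited; the segment between the two visits is the pumpable y.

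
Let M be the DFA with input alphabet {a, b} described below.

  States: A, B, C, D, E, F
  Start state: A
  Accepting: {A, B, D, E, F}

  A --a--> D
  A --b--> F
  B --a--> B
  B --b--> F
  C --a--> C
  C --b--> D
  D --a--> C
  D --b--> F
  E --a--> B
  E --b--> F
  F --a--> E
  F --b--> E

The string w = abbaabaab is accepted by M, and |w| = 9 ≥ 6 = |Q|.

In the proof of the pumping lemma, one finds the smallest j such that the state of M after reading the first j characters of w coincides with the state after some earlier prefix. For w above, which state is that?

B

Run of M on w = a b b a a b a a b:
  step 0: A  (start)
  step 1: D  (read a: A→D)
  step 2: F  (read b: D→F)
  step 3: E  (read b: F→E)
  step 4: B  (read a: E→B)
  step 5: B  (read a: B→B)   ← first repeat (B seen earlier)
  step 6: F  (read b: B→F)
  step 7: E  (read a: F→E)
  step 8: B  (read a: E→B)
  step 9: F  (read b: B→F)

The earliest repeat is at step j = 5: M is in B, which it already visited at step i = 4.
With |Q| = 6, pigeonhole forces a state repeat no later than step 6; the substring read between the first and second visits to that state can be pumped.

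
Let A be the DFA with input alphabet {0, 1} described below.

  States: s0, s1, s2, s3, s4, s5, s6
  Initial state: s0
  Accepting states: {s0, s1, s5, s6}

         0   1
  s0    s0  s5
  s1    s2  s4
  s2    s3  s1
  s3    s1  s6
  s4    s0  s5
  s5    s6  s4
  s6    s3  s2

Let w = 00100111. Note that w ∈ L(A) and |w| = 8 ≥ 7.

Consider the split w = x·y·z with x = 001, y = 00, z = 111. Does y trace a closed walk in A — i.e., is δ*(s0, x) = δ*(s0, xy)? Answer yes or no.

State sequence: s0 -0-> s0 -0-> s0 -1-> s5 -0-> s6 -0-> s3

After x (step 3): s5. After xy (step 5): s3.
They differ (s5 ≠ s3), so y is not a cycle from the state after x; this split is not the one the pumping-lemma construction produces, and pumping y need not keep the string in L(A).

no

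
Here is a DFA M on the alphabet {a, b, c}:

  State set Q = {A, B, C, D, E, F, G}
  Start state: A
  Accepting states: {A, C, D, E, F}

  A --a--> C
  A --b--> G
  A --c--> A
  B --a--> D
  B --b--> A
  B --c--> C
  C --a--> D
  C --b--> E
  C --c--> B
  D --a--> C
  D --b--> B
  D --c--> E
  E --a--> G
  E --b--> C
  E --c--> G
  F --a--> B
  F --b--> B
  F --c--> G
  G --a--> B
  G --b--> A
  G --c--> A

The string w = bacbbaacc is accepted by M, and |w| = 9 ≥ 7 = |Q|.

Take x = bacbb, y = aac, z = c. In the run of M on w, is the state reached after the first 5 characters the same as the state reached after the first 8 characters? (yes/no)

State sequence: A -b-> G -a-> B -c-> C -b-> E -b-> C -a-> D -a-> C -c-> B

After x (step 5): C. After xy (step 8): B.
They differ (C ≠ B), so y is not a cycle from the state after x; this split is not the one the pumping-lemma construction produces, and pumping y need not keep the string in L(M).

no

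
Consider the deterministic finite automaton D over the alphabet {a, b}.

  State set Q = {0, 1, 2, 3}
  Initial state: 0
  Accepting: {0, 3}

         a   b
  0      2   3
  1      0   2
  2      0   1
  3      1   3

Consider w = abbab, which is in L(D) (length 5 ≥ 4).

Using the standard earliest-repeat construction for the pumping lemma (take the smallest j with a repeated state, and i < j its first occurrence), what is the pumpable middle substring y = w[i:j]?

bb

State sequence: 0 -a-> 2 -b-> 1 -b-> 2 -a-> 0 -b-> 3
First repeat at step 3: 2 was already visited.

So i = 1, j = 3, giving x = w[0:1] = a, y = w[1:3] = bb, z = w[3:5] = ab.
Check: |xy| = 3 ≤ 4 and |y| = 2 ≥ 1. Reading y takes D from 2 back to 2, so every xyⁱz is accepted.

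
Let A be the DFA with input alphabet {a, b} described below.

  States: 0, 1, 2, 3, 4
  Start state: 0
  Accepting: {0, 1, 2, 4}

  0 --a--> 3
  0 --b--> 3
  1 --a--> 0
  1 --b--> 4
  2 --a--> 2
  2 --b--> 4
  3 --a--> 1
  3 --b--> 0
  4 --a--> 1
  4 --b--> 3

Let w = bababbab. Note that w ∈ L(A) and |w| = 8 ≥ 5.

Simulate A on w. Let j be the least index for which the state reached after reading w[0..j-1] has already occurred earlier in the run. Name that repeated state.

1

State sequence: 0 -b-> 3 -a-> 1 -b-> 4 -a-> 1 -b-> 4 -b-> 3 -a-> 1 -b-> 4
First repeat at step 4: 1 was already visited.

The earliest repeat is at step j = 4: A is in 1, which it already visited at step i = 2.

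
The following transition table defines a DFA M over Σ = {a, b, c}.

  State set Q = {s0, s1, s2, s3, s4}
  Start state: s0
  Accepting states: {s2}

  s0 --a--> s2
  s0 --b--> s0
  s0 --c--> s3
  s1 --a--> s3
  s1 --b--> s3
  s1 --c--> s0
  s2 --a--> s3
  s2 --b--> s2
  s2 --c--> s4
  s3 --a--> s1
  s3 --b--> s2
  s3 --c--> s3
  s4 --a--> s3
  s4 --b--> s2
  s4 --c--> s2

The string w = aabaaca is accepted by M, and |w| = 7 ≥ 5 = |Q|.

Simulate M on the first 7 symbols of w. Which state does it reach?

Run of M on the first 7 characters of w = a a b a a c a:
  step 0: s0  (start)
  step 1: s2  (read a: s0→s2)
  step 2: s3  (read a: s2→s3)
  step 3: s2  (read b: s3→s2)
  step 4: s3  (read a: s2→s3)
  step 5: s1  (read a: s3→s1)
  step 6: s0  (read c: s1→s0)
  step 7: s2  (read a: s0→s2)

After reading 7 characters, M is in state s2.

s2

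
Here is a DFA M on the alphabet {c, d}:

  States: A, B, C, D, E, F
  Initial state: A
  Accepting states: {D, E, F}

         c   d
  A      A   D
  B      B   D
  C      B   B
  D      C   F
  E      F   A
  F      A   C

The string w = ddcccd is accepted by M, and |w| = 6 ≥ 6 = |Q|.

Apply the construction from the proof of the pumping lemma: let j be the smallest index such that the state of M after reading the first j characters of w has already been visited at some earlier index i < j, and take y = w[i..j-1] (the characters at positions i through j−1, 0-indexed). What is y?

Run of M on w = d d c c c d:
  step 0: A  (start)
  step 1: D  (read d: A→D)
  step 2: F  (read d: D→F)
  step 3: A  (read c: F→A)   ← first repeat (A seen earlier)
  step 4: A  (read c: A→A)
  step 5: A  (read c: A→A)
  step 6: D  (read d: A→D)

So i = 0, j = 3, giving x = w[0:0] = ε, y = w[0:3] = ddc, z = w[3:6] = ccd.
Check: |xy| = 3 ≤ 6 and |y| = 3 ≥ 1. Reading y takes M from A back to A, so every xyⁱz is accepted.

ddc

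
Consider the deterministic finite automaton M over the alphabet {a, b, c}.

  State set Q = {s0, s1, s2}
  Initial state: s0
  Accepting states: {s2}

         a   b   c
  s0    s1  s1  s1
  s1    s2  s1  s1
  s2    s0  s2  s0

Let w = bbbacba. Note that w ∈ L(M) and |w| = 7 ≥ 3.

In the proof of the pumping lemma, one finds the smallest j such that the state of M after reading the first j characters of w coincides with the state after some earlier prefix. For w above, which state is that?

State sequence: s0 -b-> s1 -b-> s1 -b-> s1 -a-> s2 -c-> s0 -b-> s1 -a-> s2
First repeat at step 2: s1 was already visited.

The earliest repeat is at step j = 2: M is in s1, which it already visited at step i = 1.
With |Q| = 3, pigeonhole forces a state repeat no later than step 3; the substring read between the first and second visits to that state can be pumped.

s1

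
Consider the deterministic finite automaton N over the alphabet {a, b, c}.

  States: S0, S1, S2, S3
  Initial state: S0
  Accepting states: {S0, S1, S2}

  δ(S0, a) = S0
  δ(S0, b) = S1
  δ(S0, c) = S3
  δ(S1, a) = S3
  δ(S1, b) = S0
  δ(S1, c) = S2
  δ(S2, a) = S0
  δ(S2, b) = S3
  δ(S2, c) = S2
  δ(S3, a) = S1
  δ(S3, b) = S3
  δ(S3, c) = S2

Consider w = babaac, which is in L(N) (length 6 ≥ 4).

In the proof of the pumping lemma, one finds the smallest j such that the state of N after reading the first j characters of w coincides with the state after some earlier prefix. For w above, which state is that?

S3

Run of N on w = b a b a a c:
  step 0: S0  (start)
  step 1: S1  (read b: S0→S1)
  step 2: S3  (read a: S1→S3)
  step 3: S3  (read b: S3→S3)   ← first repeat (S3 seen earlier)
  step 4: S1  (read a: S3→S1)
  step 5: S3  (read a: S1→S3)
  step 6: S2  (read c: S3→S2)

The earliest repeat is at step j = 3: N is in S3, which it already visited at step i = 2.
The DFA has 4 states, so the proof of the pumping lemma guarantees a repeated state among the first 4+1 visited; the segment between the two visits is the pumpable y.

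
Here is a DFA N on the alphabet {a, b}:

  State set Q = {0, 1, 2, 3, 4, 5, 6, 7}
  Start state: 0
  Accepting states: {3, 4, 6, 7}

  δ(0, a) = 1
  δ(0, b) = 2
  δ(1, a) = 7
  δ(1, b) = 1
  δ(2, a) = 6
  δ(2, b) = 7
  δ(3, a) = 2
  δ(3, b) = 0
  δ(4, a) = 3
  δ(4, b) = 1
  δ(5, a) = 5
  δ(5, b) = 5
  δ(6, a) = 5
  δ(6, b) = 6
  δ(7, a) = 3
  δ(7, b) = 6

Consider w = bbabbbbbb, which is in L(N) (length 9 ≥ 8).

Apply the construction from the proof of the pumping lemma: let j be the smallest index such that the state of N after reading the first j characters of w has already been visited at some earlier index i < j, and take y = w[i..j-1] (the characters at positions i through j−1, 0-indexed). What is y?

State sequence: 0 -b-> 2 -b-> 7 -a-> 3 -b-> 0 -b-> 2 -b-> 7 -b-> 6 -b-> 6 -b-> 6
First repeat at step 4: 0 was already visited.

So i = 0, j = 4, giving x = w[0:0] = ε, y = w[0:4] = bbab, z = w[4:9] = bbbbb.
Check: |xy| = 4 ≤ 8 and |y| = 4 ≥ 1. Reading y takes N from 0 back to 0, so every xyⁱz is accepted.

bbab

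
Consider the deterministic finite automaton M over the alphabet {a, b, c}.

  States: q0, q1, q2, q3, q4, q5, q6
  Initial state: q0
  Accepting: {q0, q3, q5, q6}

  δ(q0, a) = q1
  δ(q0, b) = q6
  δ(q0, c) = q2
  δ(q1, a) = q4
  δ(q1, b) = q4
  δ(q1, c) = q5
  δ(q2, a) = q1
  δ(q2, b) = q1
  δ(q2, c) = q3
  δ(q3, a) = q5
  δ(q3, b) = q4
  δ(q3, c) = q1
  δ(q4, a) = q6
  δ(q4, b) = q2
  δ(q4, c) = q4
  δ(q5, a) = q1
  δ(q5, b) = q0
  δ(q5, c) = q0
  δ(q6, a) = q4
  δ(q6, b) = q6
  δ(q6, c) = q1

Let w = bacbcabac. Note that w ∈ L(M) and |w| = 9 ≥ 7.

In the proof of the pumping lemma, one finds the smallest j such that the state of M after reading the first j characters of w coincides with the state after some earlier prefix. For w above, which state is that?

q4

State sequence: q0 -b-> q6 -a-> q4 -c-> q4 -b-> q2 -c-> q3 -a-> q5 -b-> q0 -a-> q1 -c-> q5
First repeat at step 3: q4 was already visited.

The earliest repeat is at step j = 3: M is in q4, which it already visited at step i = 2.
Pumping length from the standard proof: p = 7 (the number of states). The repeated state found above gives |xy| = j ≤ 7 and |y| = j − i ≥ 1.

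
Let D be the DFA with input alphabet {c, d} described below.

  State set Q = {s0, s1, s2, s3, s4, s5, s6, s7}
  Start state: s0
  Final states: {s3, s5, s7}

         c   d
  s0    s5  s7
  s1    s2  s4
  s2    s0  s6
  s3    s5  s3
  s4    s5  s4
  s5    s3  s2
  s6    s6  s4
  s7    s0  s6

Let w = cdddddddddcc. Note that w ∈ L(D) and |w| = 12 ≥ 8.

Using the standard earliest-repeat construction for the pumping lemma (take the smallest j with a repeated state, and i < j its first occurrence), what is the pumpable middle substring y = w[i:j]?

State sequence: s0 -c-> s5 -d-> s2 -d-> s6 -d-> s4 -d-> s4 -d-> s4 -d-> s4 -d-> s4 -d-> s4 -d-> s4 -c-> s5 -c-> s3
First repeat at step 5: s4 was already visited.

So i = 4, j = 5, giving x = w[0:4] = cddd, y = w[4:5] = d, z = w[5:12] = dddddcc.
Check: |xy| = 5 ≤ 8 and |y| = 1 ≥ 1. Reading y takes D from s4 back to s4, so every xyⁱz is accepted.

d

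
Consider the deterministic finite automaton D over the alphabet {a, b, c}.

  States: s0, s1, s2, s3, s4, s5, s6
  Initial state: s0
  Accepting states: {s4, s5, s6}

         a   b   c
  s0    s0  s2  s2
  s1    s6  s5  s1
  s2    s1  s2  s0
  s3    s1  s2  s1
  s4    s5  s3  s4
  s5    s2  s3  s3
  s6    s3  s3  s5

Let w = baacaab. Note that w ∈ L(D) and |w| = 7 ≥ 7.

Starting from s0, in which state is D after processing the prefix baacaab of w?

s5

Run of D on the first 7 characters of w = b a a c a a b:
  step 0: s0  (start)
  step 1: s2  (read b: s0→s2)
  step 2: s1  (read a: s2→s1)
  step 3: s6  (read a: s1→s6)
  step 4: s5  (read c: s6→s5)
  step 5: s2  (read a: s5→s2)
  step 6: s1  (read a: s2→s1)
  step 7: s5  (read b: s1→s5)

After reading 7 characters, D is in state s5.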